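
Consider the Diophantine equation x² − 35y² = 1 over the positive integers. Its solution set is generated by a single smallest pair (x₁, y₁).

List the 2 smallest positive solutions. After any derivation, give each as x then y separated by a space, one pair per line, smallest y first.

6 1
71 12

d=35: √d = [5; 1,10] (ℓ=2, even), read p_1/q_1
step 0: (5, 1)  from 5·(1,0) + (0,1)
step 1: (6, 1)  from 1·(5,1) + (1,0)
→ (6, 1).  Check: 6²=36, 35·1²=35, difference 1.
k=2:  x_2 = 6·6+35·1·1 = 71,  y_2 = 6·1+1·6 = 12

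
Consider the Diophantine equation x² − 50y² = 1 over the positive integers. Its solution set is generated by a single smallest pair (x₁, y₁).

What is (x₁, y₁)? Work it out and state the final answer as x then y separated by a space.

99 14

[7; 14] for √50; ℓ=1 ⇒ convergent index 1
k=0  a_k=7  p_k/q_k = 7/1
k=1  a_k=14  p_k/q_k = 99/14
→ (99, 14).  Check: 99²=9801, 50·14²=9800, difference 1.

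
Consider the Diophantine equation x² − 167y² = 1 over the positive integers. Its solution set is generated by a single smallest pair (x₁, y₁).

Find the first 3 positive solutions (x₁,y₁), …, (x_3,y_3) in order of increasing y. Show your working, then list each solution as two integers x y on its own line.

168 13
56447 4368
18966024 1467635

d=167: √d = [12; 1,11,1,24] (ℓ=4, even), read p_3/q_3
step 0: (12, 1)  from 12·(1,0) + (0,1)
…
step 2: (155, 12)  from 11·(13,1) + (12,1)
step 3: (168, 13)  from 1·(155,12) + (13,1)
→ (168, 13).  Check: 168²=28224, 167·13²=28223, difference 1.
k=2:  x_2 = 168·168+167·13·13 = 56447,  y_2 = 168·13+13·168 = 4368
k=3:  x_3 = 168·56447+167·13·4368 = 18966024,  y_3 = 168·4368+13·56447 = 1467635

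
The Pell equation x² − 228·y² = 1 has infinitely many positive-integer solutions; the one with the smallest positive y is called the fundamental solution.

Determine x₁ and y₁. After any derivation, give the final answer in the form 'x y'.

151 10

[15; 10,30] for √228; ℓ=2 ⇒ convergent index 1
a_0=15:  p_0=15·1+0=15,  q_0=15·0+1=1
a_1=10:  p_1=10·15+1=151,  q_1=10·1+0=10
(x₁, y₁) = (151, 10);  151² − 228·10² = 1 ✓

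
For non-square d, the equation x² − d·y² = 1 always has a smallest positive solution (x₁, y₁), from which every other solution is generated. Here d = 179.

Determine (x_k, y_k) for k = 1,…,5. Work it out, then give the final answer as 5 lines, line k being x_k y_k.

√179 = [13; 2,1,1,1,3,…,1,2,26, …], period ℓ=14 (even) → k=13
step 0: (13, 1)  from 13·(1,0) + (0,1)
…
step 3: (67, 5)  from 1·(40,3) + (27,2)
…
step 5: (388, 29)  from 3·(107,8) + (67,5)
step 6: (2047, 153)  from 5·(388,29) + (107,8)
…
step 8: (137042, 10243)  from 5·(26999,2018) + (2047,153)
step 9: (438125, 32747)  from 3·(137042,10243) + (26999,2018)
step 10: (575167, 42990)  from 1·(438125,32747) + (137042,10243)
step 11: (1013292, 75737)  from 1·(575167,42990) + (438125,32747)
step 12: (1588459, 118727)  from 1·(1013292,75737) + (575167,42990)
step 13: (4190210, 313191)  from 2·(1588459,118727) + (1013292,75737)
fundamental: x₁=4190210, y₁=313191  (since 17557859844100 − 179·98088602481 = 1)
(x_2, y_2) = (4190210·4190210 + 179·313191·313191, 4190210·313191 + 313191·4190210) = (35115719688199, 2624672120220)
(x_3, y_3) = (4190210·35115719688199 + 179·313191·2624672120220, 4190210·2624672120220 + 313191·35115719688199) = (294284479589372473370, 21995854729733779209)
(x_4, y_4) = (4190210·294284479589372473370 + 179·313191·21995854729733779209, 4190210·21995854729733779209 + 313191·294284479589372473370) = (2466227538440333747559727201, 184334500894152933286567560)
(x_5, y_5) = (4190210·2466227538440333747559727201 + 179·313191·184334500894152933286567560, 4190210·184334500894152933286567560 + 313191·2466227538440333747559727201) = (20668022587695847460244899657331050, 1544800537983355129318686777395991)

4190210 313191
35115719688199 2624672120220
294284479589372473370 21995854729733779209
2466227538440333747559727201 184334500894152933286567560
20668022587695847460244899657331050 1544800537983355129318686777395991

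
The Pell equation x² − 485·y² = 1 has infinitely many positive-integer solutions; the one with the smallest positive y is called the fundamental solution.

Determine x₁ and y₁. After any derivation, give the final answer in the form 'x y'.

969 44

[22; 44] for √485; ℓ=1 ⇒ convergent index 1
a_0=22:  p_0=22·1+0=22,  q_0=22·0+1=1
a_1=44:  p_1=44·22+1=969,  q_1=44·1+0=44
→ (969, 44).  Check: 969²=938961, 485·44²=938960, difference 1.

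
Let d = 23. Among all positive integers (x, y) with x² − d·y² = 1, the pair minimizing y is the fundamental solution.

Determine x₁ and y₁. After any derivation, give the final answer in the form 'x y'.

24 5

[4; 1,3,1,8] for √23; ℓ=4 ⇒ convergent index 3
i=0: a=4 ⇒ p=4, q=1
i=1: a=1 ⇒ p=5, q=1
i=2: a=3 ⇒ p=19, q=4
i=3: a=1 ⇒ p=24, q=5
fundamental: x₁=24, y₁=5  (since 576 − 23·25 = 1)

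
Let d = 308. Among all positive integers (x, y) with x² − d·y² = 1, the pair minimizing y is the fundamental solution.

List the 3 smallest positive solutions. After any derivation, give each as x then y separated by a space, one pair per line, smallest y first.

√308 = [17; 1,1,4,1,1,34, …], period ℓ=6 (even) → k=5
i=0: a=17 ⇒ p=17, q=1
i=1: a=1 ⇒ p=18, q=1
i=2: a=1 ⇒ p=35, q=2
i=3: a=4 ⇒ p=158, q=9
i=4: a=1 ⇒ p=193, q=11
i=5: a=1 ⇒ p=351, q=20
→ (351, 20).  Check: 351²=123201, 308·20²=123200, difference 1.
(x_2, y_2) = (351·351 + 308·20·20, 351·20 + 20·351) = (246401, 14040)
(x_3, y_3) = (351·246401 + 308·20·14040, 351·14040 + 20·246401) = (172973151, 9856060)

351 20
246401 14040
172973151 9856060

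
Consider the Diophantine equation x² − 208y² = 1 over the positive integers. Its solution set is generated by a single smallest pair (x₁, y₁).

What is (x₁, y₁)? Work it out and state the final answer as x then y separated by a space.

√208 = [14; 2,2,1,2,2,28, …], period ℓ=6 (even) → k=5
i=0: a=14 ⇒ p=14, q=1
…
i=2: a=2 ⇒ p=72, q=5
i=3: a=1 ⇒ p=101, q=7
i=4: a=2 ⇒ p=274, q=19
i=5: a=2 ⇒ p=649, q=45
(x₁, y₁) = (649, 45);  649² − 208·45² = 1 ✓

649 45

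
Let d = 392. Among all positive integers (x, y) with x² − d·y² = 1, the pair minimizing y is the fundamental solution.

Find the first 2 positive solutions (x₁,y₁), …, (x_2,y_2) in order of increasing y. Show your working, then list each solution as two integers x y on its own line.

√392 → a₀=19, period (1,3,1,38); ℓ=4 even so k=3
a_0=19:  p_0=19·1+0=19,  q_0=19·0+1=1
…
a_2=3:  p_2=3·20+19=79,  q_2=3·1+1=4
a_3=1:  p_3=1·79+20=99,  q_3=1·4+1=5
→ (99, 5).  Check: 99²=9801, 392·5²=9800, difference 1.
(x_2, y_2) = (99·99 + 392·5·5, 99·5 + 5·99) = (19601, 990)

99 5
19601 990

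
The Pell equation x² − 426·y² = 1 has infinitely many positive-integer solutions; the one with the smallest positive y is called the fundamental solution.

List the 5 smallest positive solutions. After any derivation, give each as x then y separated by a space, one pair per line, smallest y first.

√426 → a₀=20, period (1,1,1,3,2,6,2,3,1,1,1,40); ℓ=12 even so k=11
step 0: (20, 1)  from 20·(1,0) + (0,1)
step 1: (21, 1)  from 1·(20,1) + (1,0)
step 2: (41, 2)  from 1·(21,1) + (20,1)
step 3: (62, 3)  from 1·(41,2) + (21,1)
step 4: (227, 11)  from 3·(62,3) + (41,2)
step 5: (516, 25)  from 2·(227,11) + (62,3)
step 6: (3323, 161)  from 6·(516,25) + (227,11)
step 7: (7162, 347)  from 2·(3323,161) + (516,25)
step 8: (24809, 1202)  from 3·(7162,347) + (3323,161)
step 9: (31971, 1549)  from 1·(24809,1202) + (7162,347)
step 10: (56780, 2751)  from 1·(31971,1549) + (24809,1202)
step 11: (88751, 4300)  from 1·(56780,2751) + (31971,1549)
→ (88751, 4300).  Check: 88751²=7876740001, 426·4300²=7876740000, difference 1.
k=2:  x_2 = 88751·88751+426·4300·4300 = 15753480001,  y_2 = 88751·4300+4300·88751 = 763258600
k=3:  x_3 = 88751·15753480001+426·4300·763258600 = 2796274207048751,  y_3 = 88751·763258600+4300·15753480001 = 135479928012900
k=4:  x_4 = 88751·2796274207048751+426·4300·135479928012900 = 496344264283813920001,  y_4 = 88751·135479928012900+4300·2796274207048751 = 24047958181382517200
k=5:  x_5 = 88751·496344264283813920001+426·4300·24047958181382517200 = 88102099596109264220968751,  y_5 = 88751·24047958181382517200+4300·496344264283813920001 = 4268560672976279640021500

88751 4300
15753480001 763258600
2796274207048751 135479928012900
496344264283813920001 24047958181382517200
88102099596109264220968751 4268560672976279640021500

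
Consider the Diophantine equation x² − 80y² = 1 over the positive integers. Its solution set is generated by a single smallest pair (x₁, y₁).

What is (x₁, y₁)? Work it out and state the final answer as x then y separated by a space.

9 1

d=80: √d = [8; 1,16] (ℓ=2, even), read p_1/q_1
step 0: (8, 1)  from 8·(1,0) + (0,1)
step 1: (9, 1)  from 1·(8,1) + (1,0)
(x₁, y₁) = (9, 1);  9² − 80·1² = 1 ✓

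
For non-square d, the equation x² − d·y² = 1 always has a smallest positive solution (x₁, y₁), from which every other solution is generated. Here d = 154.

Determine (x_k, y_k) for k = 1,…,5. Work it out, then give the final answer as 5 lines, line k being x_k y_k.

[12; 2,2,3,1,2,1,3,2,2,24] for √154; ℓ=10 ⇒ convergent index 9
k=0  a_k=12  p_k/q_k = 12/1
…
k=7  a_k=3  p_k/q_k = 3847/310
k=8  a_k=2  p_k/q_k = 8724/703
k=9  a_k=2  p_k/q_k = 21295/1716
(x₁, y₁) = (21295, 1716);  21295² − 154·1716² = 1 ✓
(21295+1716√154)^2 = 906954049 + 73084440√154
(21295+1716√154)^3 = 38627172925615 + 3112666297884√154
(21295+1716√154)^4 = 1645131293994988801 + 132568457553795120√154
(21295+1716√154)^5 = 70066141772619400108975 + 5646090604103467862916√154

21295 1716
906954049 73084440
38627172925615 3112666297884
1645131293994988801 132568457553795120
70066141772619400108975 5646090604103467862916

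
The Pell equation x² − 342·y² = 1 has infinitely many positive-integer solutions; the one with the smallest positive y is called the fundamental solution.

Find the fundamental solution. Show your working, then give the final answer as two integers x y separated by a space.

37 2

√342 = [18; 2,36, …], period ℓ=2 (even) → k=1
a_0=18:  p_0=18·1+0=18,  q_0=18·0+1=1
a_1=2:  p_1=2·18+1=37,  q_1=2·1+0=2
fundamental: x₁=37, y₁=2  (since 1369 − 342·4 = 1)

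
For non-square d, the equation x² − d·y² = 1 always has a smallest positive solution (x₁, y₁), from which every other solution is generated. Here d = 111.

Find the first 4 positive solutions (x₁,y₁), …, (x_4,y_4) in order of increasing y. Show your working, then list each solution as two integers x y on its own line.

295 28
174049 16520
102688615 9746772
60586108801 5750578960

[10; 1,1,6,1,1,20] for √111; ℓ=6 ⇒ convergent index 5
i=0: a=10 ⇒ p=10, q=1
i=1: a=1 ⇒ p=11, q=1
i=2: a=1 ⇒ p=21, q=2
i=3: a=6 ⇒ p=137, q=13
i=4: a=1 ⇒ p=158, q=15
i=5: a=1 ⇒ p=295, q=28
(x₁, y₁) = (295, 28);  295² − 111·28² = 1 ✓
(x_2, y_2) = (295·295 + 111·28·28, 295·28 + 28·295) = (174049, 16520)
(x_3, y_3) = (295·174049 + 111·28·16520, 295·16520 + 28·174049) = (102688615, 9746772)
(x_4, y_4) = (295·102688615 + 111·28·9746772, 295·9746772 + 28·102688615) = (60586108801, 5750578960)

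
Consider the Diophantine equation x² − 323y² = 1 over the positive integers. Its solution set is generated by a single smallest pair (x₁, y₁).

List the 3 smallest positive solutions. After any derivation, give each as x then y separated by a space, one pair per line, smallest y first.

18 1
647 36
23274 1295

[17; 1,34] for √323; ℓ=2 ⇒ convergent index 1
step 0: (17, 1)  from 17·(1,0) + (0,1)
step 1: (18, 1)  from 1·(17,1) + (1,0)
(x₁, y₁) = (18, 1);  18² − 323·1² = 1 ✓
(18+1√323)^2 = 647 + 36√323
(18+1√323)^3 = 23274 + 1295√323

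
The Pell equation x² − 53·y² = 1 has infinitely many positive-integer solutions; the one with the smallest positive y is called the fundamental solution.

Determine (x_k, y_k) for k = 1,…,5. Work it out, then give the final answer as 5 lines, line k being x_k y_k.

66249 9100
8777860001 1205731800
1163048894346249 159757052027300
154101652394311440001 21167489878307463600
20418160737778428282906249 2804650073736225260045500

√53 → a₀=7, period (3,1,1,3,14); ℓ=5 odd so k=9
k=0  a_k=7  p_k/q_k = 7/1
…
k=4  a_k=3  p_k/q_k = 182/25
k=5  a_k=14  p_k/q_k = 2599/357
k=6  a_k=3  p_k/q_k = 7979/1096
k=7  a_k=1  p_k/q_k = 10578/1453
k=8  a_k=1  p_k/q_k = 18557/2549
k=9  a_k=3  p_k/q_k = 66249/9100
→ (66249, 9100).  Check: 66249²=4388930001, 53·9100²=4388930000, difference 1.
k=2:  x_2 = 66249·66249+53·9100·9100 = 8777860001,  y_2 = 66249·9100+9100·66249 = 1205731800
k=3:  x_3 = 66249·8777860001+53·9100·1205731800 = 1163048894346249,  y_3 = 66249·1205731800+9100·8777860001 = 159757052027300
k=4:  x_4 = 66249·1163048894346249+53·9100·159757052027300 = 154101652394311440001,  y_4 = 66249·159757052027300+9100·1163048894346249 = 21167489878307463600
k=5:  x_5 = 66249·154101652394311440001+53·9100·21167489878307463600 = 20418160737778428282906249,  y_5 = 66249·21167489878307463600+9100·154101652394311440001 = 2804650073736225260045500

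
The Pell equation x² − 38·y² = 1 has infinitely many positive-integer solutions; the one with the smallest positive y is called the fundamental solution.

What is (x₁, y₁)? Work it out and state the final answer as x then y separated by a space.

37 6

[6; 6,12] for √38; ℓ=2 ⇒ convergent index 1
k=0  a_k=6  p_k/q_k = 6/1
k=1  a_k=6  p_k/q_k = 37/6
(x₁, y₁) = (37, 6);  37² − 38·6² = 1 ✓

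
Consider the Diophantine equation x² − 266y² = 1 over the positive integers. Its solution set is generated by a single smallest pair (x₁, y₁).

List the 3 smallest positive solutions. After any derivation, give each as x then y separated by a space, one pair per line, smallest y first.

685 42
938449 57540
1285674445 78829758

√266 = [16; 3,4,3,32, …], period ℓ=4 (even) → k=3
i=0: a=16 ⇒ p=16, q=1
…
i=2: a=4 ⇒ p=212, q=13
i=3: a=3 ⇒ p=685, q=42
fundamental: x₁=685, y₁=42  (since 469225 − 266·1764 = 1)
(x_2, y_2) = (685·685 + 266·42·42, 685·42 + 42·685) = (938449, 57540)
(x_3, y_3) = (685·938449 + 266·42·57540, 685·57540 + 42·938449) = (1285674445, 78829758)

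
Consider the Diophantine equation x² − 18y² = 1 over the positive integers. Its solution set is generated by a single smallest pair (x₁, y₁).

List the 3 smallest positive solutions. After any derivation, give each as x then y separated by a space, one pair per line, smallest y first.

√18 = [4; 4,8, …], period ℓ=2 (even) → k=1
i=0: a=4 ⇒ p=4, q=1
i=1: a=4 ⇒ p=17, q=4
(x₁, y₁) = (17, 4);  17² − 18·4² = 1 ✓
k=2:  x_2 = 17·17+18·4·4 = 577,  y_2 = 17·4+4·17 = 136
k=3:  x_3 = 17·577+18·4·136 = 19601,  y_3 = 17·136+4·577 = 4620

17 4
577 136
19601 4620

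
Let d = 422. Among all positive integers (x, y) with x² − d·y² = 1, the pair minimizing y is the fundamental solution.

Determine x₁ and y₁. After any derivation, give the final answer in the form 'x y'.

√422 → a₀=20, period (1,1,5,2,1,…,1,1,40); ℓ=14 even so k=13
a_0=20:  p_0=20·1+0=20,  q_0=20·0+1=1
…
a_3=5:  p_3=5·41+21=226,  q_3=5·2+1=11
a_4=2:  p_4=2·226+41=493,  q_4=2·11+2=24
…
a_6=3:  p_6=3·719+493=2650,  q_6=3·35+24=129
…
a_10=2:  p_10=2·217526+163807=598859,  q_10=2·10589+7974=29152
a_11=5:  p_11=5·598859+217526=3211821,  q_11=5·29152+10589=156349
a_12=1:  p_12=1·3211821+598859=3810680,  q_12=1·156349+29152=185501
a_13=1:  p_13=1·3810680+3211821=7022501,  q_13=1·185501+156349=341850
→ (7022501, 341850).  Check: 7022501²=49315520295001, 422·341850²=49315520295000, difference 1.

7022501 341850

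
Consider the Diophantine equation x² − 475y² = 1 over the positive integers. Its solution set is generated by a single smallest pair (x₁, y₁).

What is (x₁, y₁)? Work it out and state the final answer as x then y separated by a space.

√475 = [21; 1,3,1,6,2,6,1,3,1,42, …], period ℓ=10 (even) → k=9
a_0=21:  p_0=21·1+0=21,  q_0=21·0+1=1
…
a_4=6:  p_4=6·109+87=741,  q_4=6·5+4=34
a_5=2:  p_5=2·741+109=1591,  q_5=2·34+5=73
a_6=6:  p_6=6·1591+741=10287,  q_6=6·73+34=472
a_7=1:  p_7=1·10287+1591=11878,  q_7=1·472+73=545
a_8=3:  p_8=3·11878+10287=45921,  q_8=3·545+472=2107
a_9=1:  p_9=1·45921+11878=57799,  q_9=1·2107+545=2652
→ (57799, 2652).  Check: 57799²=3340724401, 475·2652²=3340724400, difference 1.

57799 2652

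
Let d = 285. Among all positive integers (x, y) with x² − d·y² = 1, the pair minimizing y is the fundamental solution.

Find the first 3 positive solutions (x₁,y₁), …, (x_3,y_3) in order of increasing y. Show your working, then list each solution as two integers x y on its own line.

2431 144
11819521 700128
57466508671 3404022192

[16; 1,7,2,7,1,32] for √285; ℓ=6 ⇒ convergent index 5
k=0  a_k=16  p_k/q_k = 16/1
k=1  a_k=1  p_k/q_k = 17/1
k=2  a_k=7  p_k/q_k = 135/8
…
k=4  a_k=7  p_k/q_k = 2144/127
k=5  a_k=1  p_k/q_k = 2431/144
fundamental: x₁=2431, y₁=144  (since 5909761 − 285·20736 = 1)
(2431+144√285)^2 = 11819521 + 700128√285
(2431+144√285)^3 = 57466508671 + 3404022192√285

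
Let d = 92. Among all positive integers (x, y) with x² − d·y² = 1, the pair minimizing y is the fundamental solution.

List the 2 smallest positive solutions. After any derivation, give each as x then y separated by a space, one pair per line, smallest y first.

[9; 1,1,2,4,2,1,1,18] for √92; ℓ=8 ⇒ convergent index 7
k=0  a_k=9  p_k/q_k = 9/1
…
k=2  a_k=1  p_k/q_k = 19/2
k=3  a_k=2  p_k/q_k = 48/5
k=4  a_k=4  p_k/q_k = 211/22
k=5  a_k=2  p_k/q_k = 470/49
k=6  a_k=1  p_k/q_k = 681/71
k=7  a_k=1  p_k/q_k = 1151/120
fundamental: x₁=1151, y₁=120  (since 1324801 − 92·14400 = 1)
(x_2, y_2) = (1151·1151 + 92·120·120, 1151·120 + 120·1151) = (2649601, 276240)

1151 120
2649601 276240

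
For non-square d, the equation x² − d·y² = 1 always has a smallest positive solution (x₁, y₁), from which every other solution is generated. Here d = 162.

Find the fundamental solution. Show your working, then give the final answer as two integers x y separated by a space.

[12; 1,2,1,2,12,2,1,2,1,24] for √162; ℓ=10 ⇒ convergent index 9
k=0  a_k=12  p_k/q_k = 12/1
k=1  a_k=1  p_k/q_k = 13/1
k=2  a_k=2  p_k/q_k = 38/3
k=3  a_k=1  p_k/q_k = 51/4
k=4  a_k=2  p_k/q_k = 140/11
k=5  a_k=12  p_k/q_k = 1731/136
k=6  a_k=2  p_k/q_k = 3602/283
k=7  a_k=1  p_k/q_k = 5333/419
k=8  a_k=2  p_k/q_k = 14268/1121
k=9  a_k=1  p_k/q_k = 19601/1540
(x₁, y₁) = (19601, 1540);  19601² − 162·1540² = 1 ✓

19601 1540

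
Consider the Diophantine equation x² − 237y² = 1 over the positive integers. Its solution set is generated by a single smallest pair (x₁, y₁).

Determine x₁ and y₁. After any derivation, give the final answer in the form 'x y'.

228151 14820

√237 → a₀=15, period (2,1,1,7,10,7,1,1,2,30); ℓ=10 even so k=9
a_0=15:  p_0=15·1+0=15,  q_0=15·0+1=1
…
a_4=7:  p_4=7·77+46=585,  q_4=7·5+3=38
…
a_7=1:  p_7=1·42074+5927=48001,  q_7=1·2733+385=3118
a_8=1:  p_8=1·48001+42074=90075,  q_8=1·3118+2733=5851
a_9=2:  p_9=2·90075+48001=228151,  q_9=2·5851+3118=14820
→ (228151, 14820).  Check: 228151²=52052878801, 237·14820²=52052878800, difference 1.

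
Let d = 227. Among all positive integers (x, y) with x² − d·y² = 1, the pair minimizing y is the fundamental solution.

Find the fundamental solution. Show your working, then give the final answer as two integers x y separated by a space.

[15; 15,30] for √227; ℓ=2 ⇒ convergent index 1
i=0: a=15 ⇒ p=15, q=1
i=1: a=15 ⇒ p=226, q=15
fundamental: x₁=226, y₁=15  (since 51076 − 227·225 = 1)

226 15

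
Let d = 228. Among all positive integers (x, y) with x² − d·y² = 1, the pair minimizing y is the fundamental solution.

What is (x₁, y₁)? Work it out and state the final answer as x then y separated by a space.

151 10

[15; 10,30] for √228; ℓ=2 ⇒ convergent index 1
step 0: (15, 1)  from 15·(1,0) + (0,1)
step 1: (151, 10)  from 10·(15,1) + (1,0)
→ (151, 10).  Check: 151²=22801, 228·10²=22800, difference 1.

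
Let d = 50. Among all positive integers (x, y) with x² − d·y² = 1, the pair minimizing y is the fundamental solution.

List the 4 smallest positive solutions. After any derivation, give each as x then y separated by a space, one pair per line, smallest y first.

d=50: √d = [7; 14] (ℓ=1, odd), read p_1/q_1
step 0: (7, 1)  from 7·(1,0) + (0,1)
step 1: (99, 14)  from 14·(7,1) + (1,0)
(x₁, y₁) = (99, 14);  99² − 50·14² = 1 ✓
(99+14√50)^2 = 19601 + 2772√50
(99+14√50)^3 = 3880899 + 548842√50
(99+14√50)^4 = 768398401 + 108667944√50

99 14
19601 2772
3880899 548842
768398401 108667944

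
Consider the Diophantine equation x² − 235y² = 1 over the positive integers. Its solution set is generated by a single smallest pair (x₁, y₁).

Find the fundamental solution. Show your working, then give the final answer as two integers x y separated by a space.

46 3

√235 = [15; 3,30, …], period ℓ=2 (even) → k=1
k=0  a_k=15  p_k/q_k = 15/1
k=1  a_k=3  p_k/q_k = 46/3
fundamental: x₁=46, y₁=3  (since 2116 − 235·9 = 1)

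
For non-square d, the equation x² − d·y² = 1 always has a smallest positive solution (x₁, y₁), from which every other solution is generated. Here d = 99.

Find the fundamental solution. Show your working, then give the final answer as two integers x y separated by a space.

10 1

√99 = [9; 1,18, …], period ℓ=2 (even) → k=1
i=0: a=9 ⇒ p=9, q=1
i=1: a=1 ⇒ p=10, q=1
fundamental: x₁=10, y₁=1  (since 100 − 99·1 = 1)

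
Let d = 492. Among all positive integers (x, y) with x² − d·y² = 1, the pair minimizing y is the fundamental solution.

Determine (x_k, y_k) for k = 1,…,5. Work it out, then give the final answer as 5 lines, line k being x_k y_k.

29767 1342
1772148577 79894628
105503093353351 4756446782010
6281021157926249857 283170302640288712
373934313510478265633287 16858260792630501398198

√492 = [22; 5,1,1,10,1,1,5,44, …], period ℓ=8 (even) → k=7
a_0=22:  p_0=22·1+0=22,  q_0=22·0+1=1
a_1=5:  p_1=5·22+1=111,  q_1=5·1+0=5
…
a_3=1:  p_3=1·133+111=244,  q_3=1·6+5=11
…
a_5=1:  p_5=1·2573+244=2817,  q_5=1·116+11=127
a_6=1:  p_6=1·2817+2573=5390,  q_6=1·127+116=243
a_7=5:  p_7=5·5390+2817=29767,  q_7=5·243+127=1342
(x₁, y₁) = (29767, 1342);  29767² − 492·1342² = 1 ✓
(29767+1342√492)^2 = 1772148577 + 79894628√492
(29767+1342√492)^3 = 105503093353351 + 4756446782010√492
(29767+1342√492)^4 = 6281021157926249857 + 283170302640288712√492
(29767+1342√492)^5 = 373934313510478265633287 + 16858260792630501398198√492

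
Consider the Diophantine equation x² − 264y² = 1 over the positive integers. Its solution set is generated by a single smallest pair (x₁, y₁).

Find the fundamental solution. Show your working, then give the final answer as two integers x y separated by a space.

√264 → a₀=16, period (4,32); ℓ=2 even so k=1
i=0: a=16 ⇒ p=16, q=1
i=1: a=4 ⇒ p=65, q=4
fundamental: x₁=65, y₁=4  (since 4225 − 264·16 = 1)

65 4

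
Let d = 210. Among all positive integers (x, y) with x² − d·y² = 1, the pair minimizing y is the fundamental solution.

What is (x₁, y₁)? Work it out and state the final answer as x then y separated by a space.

29 2

d=210: √d = [14; 2,28] (ℓ=2, even), read p_1/q_1
k=0  a_k=14  p_k/q_k = 14/1
k=1  a_k=2  p_k/q_k = 29/2
fundamental: x₁=29, y₁=2  (since 841 − 210·4 = 1)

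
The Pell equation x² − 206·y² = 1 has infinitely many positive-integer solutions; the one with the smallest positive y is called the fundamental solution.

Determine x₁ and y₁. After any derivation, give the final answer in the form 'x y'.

[14; 2,1,5,14,5,1,2,28] for √206; ℓ=8 ⇒ convergent index 7
i=0: a=14 ⇒ p=14, q=1
…
i=2: a=1 ⇒ p=43, q=3
…
i=6: a=1 ⇒ p=20998, q=1463
i=7: a=2 ⇒ p=59535, q=4148
fundamental: x₁=59535, y₁=4148  (since 3544416225 − 206·17205904 = 1)

59535 4148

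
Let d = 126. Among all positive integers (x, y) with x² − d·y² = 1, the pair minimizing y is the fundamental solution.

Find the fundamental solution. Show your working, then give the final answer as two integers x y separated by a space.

√126 → a₀=11, period (4,2,4,22); ℓ=4 even so k=3
a_0=11:  p_0=11·1+0=11,  q_0=11·0+1=1
a_1=4:  p_1=4·11+1=45,  q_1=4·1+0=4
a_2=2:  p_2=2·45+11=101,  q_2=2·4+1=9
a_3=4:  p_3=4·101+45=449,  q_3=4·9+4=40
→ (449, 40).  Check: 449²=201601, 126·40²=201600, difference 1.

449 40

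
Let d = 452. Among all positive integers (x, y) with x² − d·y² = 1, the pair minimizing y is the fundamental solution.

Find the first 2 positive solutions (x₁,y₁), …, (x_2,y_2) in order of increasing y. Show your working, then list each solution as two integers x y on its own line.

1204353 56648
2900932297217 136448377488

√452 = [21; 3,1,5,3,10,3,5,1,3,42, …], period ℓ=10 (even) → k=9
step 0: (21, 1)  from 21·(1,0) + (0,1)
step 1: (64, 3)  from 3·(21,1) + (1,0)
step 2: (85, 4)  from 1·(64,3) + (21,1)
…
step 6: (49579, 2332)  from 3·(16009,753) + (1552,73)
…
step 8: (313483, 14745)  from 1·(263904,12413) + (49579,2332)
step 9: (1204353, 56648)  from 3·(313483,14745) + (263904,12413)
fundamental: x₁=1204353, y₁=56648  (since 1450466148609 − 452·3208995904 = 1)
(x_2, y_2) = (1204353·1204353 + 452·56648·56648, 1204353·56648 + 56648·1204353) = (2900932297217, 136448377488)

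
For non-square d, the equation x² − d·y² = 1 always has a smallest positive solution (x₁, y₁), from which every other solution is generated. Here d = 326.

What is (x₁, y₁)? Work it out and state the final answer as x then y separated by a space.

325 18

√326 = [18; 18,36, …], period ℓ=2 (even) → k=1
a_0=18:  p_0=18·1+0=18,  q_0=18·0+1=1
a_1=18:  p_1=18·18+1=325,  q_1=18·1+0=18
fundamental: x₁=325, y₁=18  (since 105625 − 326·324 = 1)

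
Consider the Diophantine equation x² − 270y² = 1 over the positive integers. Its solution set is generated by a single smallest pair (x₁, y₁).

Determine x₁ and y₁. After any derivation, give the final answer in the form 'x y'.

5291 322

√270 = [16; 2,3,6,3,2,32, …], period ℓ=6 (even) → k=5
i=0: a=16 ⇒ p=16, q=1
i=1: a=2 ⇒ p=33, q=2
i=2: a=3 ⇒ p=115, q=7
i=3: a=6 ⇒ p=723, q=44
i=4: a=3 ⇒ p=2284, q=139
i=5: a=2 ⇒ p=5291, q=322
fundamental: x₁=5291, y₁=322  (since 27994681 − 270·103684 = 1)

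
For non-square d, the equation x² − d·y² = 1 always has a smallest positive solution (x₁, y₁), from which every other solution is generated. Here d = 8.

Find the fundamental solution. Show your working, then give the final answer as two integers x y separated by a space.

√8 = [2; 1,4, …], period ℓ=2 (even) → k=1
k=0  a_k=2  p_k/q_k = 2/1
k=1  a_k=1  p_k/q_k = 3/1
fundamental: x₁=3, y₁=1  (since 9 − 8·1 = 1)

3 1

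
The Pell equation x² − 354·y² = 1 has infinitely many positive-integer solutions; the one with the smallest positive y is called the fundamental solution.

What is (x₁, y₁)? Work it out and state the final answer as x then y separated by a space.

√354 = [18; 1,4,2,2,18,2,2,4,1,36, …], period ℓ=10 (even) → k=9
i=0: a=18 ⇒ p=18, q=1
…
i=4: a=2 ⇒ p=508, q=27
…
i=8: a=4 ⇒ p=210294, q=11177
i=9: a=1 ⇒ p=258065, q=13716
→ (258065, 13716).  Check: 258065²=66597544225, 354·13716²=66597544224, difference 1.

258065 13716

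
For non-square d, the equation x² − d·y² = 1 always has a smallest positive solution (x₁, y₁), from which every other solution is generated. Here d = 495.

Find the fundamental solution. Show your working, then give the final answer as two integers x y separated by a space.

89 4

[22; 4,44] for √495; ℓ=2 ⇒ convergent index 1
k=0  a_k=22  p_k/q_k = 22/1
k=1  a_k=4  p_k/q_k = 89/4
(x₁, y₁) = (89, 4);  89² − 495·4² = 1 ✓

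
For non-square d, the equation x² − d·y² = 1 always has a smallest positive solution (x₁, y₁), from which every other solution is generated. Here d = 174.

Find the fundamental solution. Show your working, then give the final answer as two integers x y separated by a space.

[13; 5,4,5,26] for √174; ℓ=4 ⇒ convergent index 3
k=0  a_k=13  p_k/q_k = 13/1
k=1  a_k=5  p_k/q_k = 66/5
k=2  a_k=4  p_k/q_k = 277/21
k=3  a_k=5  p_k/q_k = 1451/110
fundamental: x₁=1451, y₁=110  (since 2105401 − 174·12100 = 1)

1451 110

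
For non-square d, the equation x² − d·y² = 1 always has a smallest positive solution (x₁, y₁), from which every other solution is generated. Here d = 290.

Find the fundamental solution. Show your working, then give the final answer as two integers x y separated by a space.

579 34

√290 = [17; 34, …], period ℓ=1 (odd) → k=1
a_0=17:  p_0=17·1+0=17,  q_0=17·0+1=1
a_1=34:  p_1=34·17+1=579,  q_1=34·1+0=34
fundamental: x₁=579, y₁=34  (since 335241 − 290·1156 = 1)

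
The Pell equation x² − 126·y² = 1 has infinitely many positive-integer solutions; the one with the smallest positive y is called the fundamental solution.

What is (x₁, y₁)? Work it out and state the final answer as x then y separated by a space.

449 40

√126 → a₀=11, period (4,2,4,22); ℓ=4 even so k=3
step 0: (11, 1)  from 11·(1,0) + (0,1)
step 1: (45, 4)  from 4·(11,1) + (1,0)
step 2: (101, 9)  from 2·(45,4) + (11,1)
step 3: (449, 40)  from 4·(101,9) + (45,4)
(x₁, y₁) = (449, 40);  449² − 126·40² = 1 ✓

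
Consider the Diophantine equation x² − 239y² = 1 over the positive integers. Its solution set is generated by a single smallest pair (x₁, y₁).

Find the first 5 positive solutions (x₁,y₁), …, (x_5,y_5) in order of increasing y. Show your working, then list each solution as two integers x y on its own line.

[15; 2,5,1,2,4,15,4,2,1,5,2,30] for √239; ℓ=12 ⇒ convergent index 11
step 0: (15, 1)  from 15·(1,0) + (0,1)
…
step 6: (37907, 2452)  from 15·(2489,161) + (572,37)
…
step 9: (500258, 32359)  from 1·(346141,22390) + (154117,9969)
step 10: (2847431, 184185)  from 5·(500258,32359) + (346141,22390)
step 11: (6195120, 400729)  from 2·(2847431,184185) + (500258,32359)
→ (6195120, 400729).  Check: 6195120²=38379511814400, 239·400729²=38379511814399, difference 1.
n=2: (6195120,400729)∘(6195120,400729) = (6195120·6195120+239·400729·400729, 6195120·400729+400729·6195120) = (76759023628799,4965128484960)
n=3: (76759023628799,4965128484960)∘(6195120,400729) = (6195120·76759023628799+239·400729·4965128484960, 6195120·4965128484960+400729·76759023628799) = (951062724926484326640,61519133559490389671)
n=4: (951062724926484326640,61519133559490389671)∘(6195120,400729) = (6195120·951062724926484326640+239·400729·61519133559490389671, 6195120·61519133559490389671+400729·951062724926484326640) = (11783895416893046404284364801,762236829394135240588726080)
n=5: (11783895416893046404284364801,762236829394135240588726080)∘(6195120,400729) = (6195120·11783895416893046404284364801+239·400729·762236829394135240588726080, 6195120·762236829394135240588726080+400729·11783895416893046404284364801) = (146005292350203948217495381647615600,9444297253032328704218497935069529)

6195120 400729
76759023628799 4965128484960
951062724926484326640 61519133559490389671
11783895416893046404284364801 762236829394135240588726080
146005292350203948217495381647615600 9444297253032328704218497935069529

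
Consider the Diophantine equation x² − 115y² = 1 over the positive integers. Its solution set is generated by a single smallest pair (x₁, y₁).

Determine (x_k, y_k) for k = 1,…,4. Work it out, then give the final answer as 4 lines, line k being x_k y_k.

√115 = [10; 1,2,1,1,1,1,1,2,1,20, …], period ℓ=10 (even) → k=9
a_0=10:  p_0=10·1+0=10,  q_0=10·0+1=1
…
a_3=1:  p_3=1·32+11=43,  q_3=1·3+1=4
a_4=1:  p_4=1·43+32=75,  q_4=1·4+3=7
…
a_8=2:  p_8=2·311+193=815,  q_8=2·29+18=76
a_9=1:  p_9=1·815+311=1126,  q_9=1·76+29=105
(x₁, y₁) = (1126, 105);  1126² − 115·105² = 1 ✓
k=2:  x_2 = 1126·1126+115·105·105 = 2535751,  y_2 = 1126·105+105·1126 = 236460
k=3:  x_3 = 1126·2535751+115·105·236460 = 5710510126,  y_3 = 1126·236460+105·2535751 = 532507815
k=4:  x_4 = 1126·5710510126+115·105·532507815 = 12860066268001,  y_4 = 1126·532507815+105·5710510126 = 1199207362920

1126 105
2535751 236460
5710510126 532507815
12860066268001 1199207362920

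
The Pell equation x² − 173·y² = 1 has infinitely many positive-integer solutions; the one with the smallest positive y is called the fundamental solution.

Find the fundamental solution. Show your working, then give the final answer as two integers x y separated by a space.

√173 = [13; 6,1,1,6,26, …], period ℓ=5 (odd) → k=9
a_0=13:  p_0=13·1+0=13,  q_0=13·0+1=1
a_1=6:  p_1=6·13+1=79,  q_1=6·1+0=6
a_2=1:  p_2=1·79+13=92,  q_2=1·6+1=7
a_3=1:  p_3=1·92+79=171,  q_3=1·7+6=13
a_4=6:  p_4=6·171+92=1118,  q_4=6·13+7=85
a_5=26:  p_5=26·1118+171=29239,  q_5=26·85+13=2223
a_6=6:  p_6=6·29239+1118=176552,  q_6=6·2223+85=13423
a_7=1:  p_7=1·176552+29239=205791,  q_7=1·13423+2223=15646
a_8=1:  p_8=1·205791+176552=382343,  q_8=1·15646+13423=29069
a_9=6:  p_9=6·382343+205791=2499849,  q_9=6·29069+15646=190060
fundamental: x₁=2499849, y₁=190060  (since 6249245022801 − 173·36122803600 = 1)

2499849 190060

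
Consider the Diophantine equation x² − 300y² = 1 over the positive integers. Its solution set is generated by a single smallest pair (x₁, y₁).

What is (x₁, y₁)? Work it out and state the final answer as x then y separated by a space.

d=300: √d = [17; 3,8,3,34] (ℓ=4, even), read p_3/q_3
step 0: (17, 1)  from 17·(1,0) + (0,1)
step 1: (52, 3)  from 3·(17,1) + (1,0)
step 2: (433, 25)  from 8·(52,3) + (17,1)
step 3: (1351, 78)  from 3·(433,25) + (52,3)
(x₁, y₁) = (1351, 78);  1351² − 300·78² = 1 ✓

1351 78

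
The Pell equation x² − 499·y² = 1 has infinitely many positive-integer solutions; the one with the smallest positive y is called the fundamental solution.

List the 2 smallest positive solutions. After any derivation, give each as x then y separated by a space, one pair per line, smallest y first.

d=499: √d = [22; 2,1,21,1,2,44] (ℓ=6, even), read p_5/q_5
i=0: a=22 ⇒ p=22, q=1
i=1: a=2 ⇒ p=45, q=2
…
i=4: a=1 ⇒ p=1519, q=68
i=5: a=2 ⇒ p=4490, q=201
→ (4490, 201).  Check: 4490²=20160100, 499·201²=20160099, difference 1.
(x_2, y_2) = (4490·4490 + 499·201·201, 4490·201 + 201·4490) = (40320199, 1804980)

4490 201
40320199 1804980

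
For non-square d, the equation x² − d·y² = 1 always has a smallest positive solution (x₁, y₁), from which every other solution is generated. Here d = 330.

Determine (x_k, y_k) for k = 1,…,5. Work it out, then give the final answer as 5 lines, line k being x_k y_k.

√330 → a₀=18, period (6,36); ℓ=2 even so k=1
i=0: a=18 ⇒ p=18, q=1
i=1: a=6 ⇒ p=109, q=6
→ (109, 6).  Check: 109²=11881, 330·6²=11880, difference 1.
n=2: (109,6)∘(109,6) = (109·109+330·6·6, 109·6+6·109) = (23761,1308)
n=3: (23761,1308)∘(109,6) = (109·23761+330·6·1308, 109·1308+6·23761) = (5179789,285138)
n=4: (5179789,285138)∘(109,6) = (109·5179789+330·6·285138, 109·285138+6·5179789) = (1129170241,62158776)
n=5: (1129170241,62158776)∘(109,6) = (109·1129170241+330·6·62158776, 109·62158776+6·1129170241) = (246153932749,13550328030)

109 6
23761 1308
5179789 285138
1129170241 62158776
246153932749 13550328030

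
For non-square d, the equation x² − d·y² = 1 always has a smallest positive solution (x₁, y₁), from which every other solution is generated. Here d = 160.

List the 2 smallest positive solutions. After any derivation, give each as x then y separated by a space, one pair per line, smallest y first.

[12; 1,1,1,5,1,1,1,24] for √160; ℓ=8 ⇒ convergent index 7
i=0: a=12 ⇒ p=12, q=1
i=1: a=1 ⇒ p=13, q=1
…
i=3: a=1 ⇒ p=38, q=3
i=4: a=5 ⇒ p=215, q=17
…
i=6: a=1 ⇒ p=468, q=37
i=7: a=1 ⇒ p=721, q=57
→ (721, 57).  Check: 721²=519841, 160·57²=519840, difference 1.
(x_2, y_2) = (721·721 + 160·57·57, 721·57 + 57·721) = (1039681, 82194)

721 57
1039681 82194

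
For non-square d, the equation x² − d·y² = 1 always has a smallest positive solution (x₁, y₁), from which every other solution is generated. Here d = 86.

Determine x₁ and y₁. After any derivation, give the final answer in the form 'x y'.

10405 1122

√86 → a₀=9, period (3,1,1,1,8,1,1,1,3,18); ℓ=10 even so k=9
a_0=9:  p_0=9·1+0=9,  q_0=9·0+1=1
a_1=3:  p_1=3·9+1=28,  q_1=3·1+0=3
…
a_3=1:  p_3=1·37+28=65,  q_3=1·4+3=7
a_4=1:  p_4=1·65+37=102,  q_4=1·7+4=11
…
a_7=1:  p_7=1·983+881=1864,  q_7=1·106+95=201
a_8=1:  p_8=1·1864+983=2847,  q_8=1·201+106=307
a_9=3:  p_9=3·2847+1864=10405,  q_9=3·307+201=1122
(x₁, y₁) = (10405, 1122);  10405² − 86·1122² = 1 ✓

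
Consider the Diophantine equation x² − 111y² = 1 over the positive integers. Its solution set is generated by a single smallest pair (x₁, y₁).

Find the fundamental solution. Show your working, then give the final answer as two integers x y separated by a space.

295 28

d=111: √d = [10; 1,1,6,1,1,20] (ℓ=6, even), read p_5/q_5
step 0: (10, 1)  from 10·(1,0) + (0,1)
…
step 3: (137, 13)  from 6·(21,2) + (11,1)
step 4: (158, 15)  from 1·(137,13) + (21,2)
step 5: (295, 28)  from 1·(158,15) + (137,13)
→ (295, 28).  Check: 295²=87025, 111·28²=87024, difference 1.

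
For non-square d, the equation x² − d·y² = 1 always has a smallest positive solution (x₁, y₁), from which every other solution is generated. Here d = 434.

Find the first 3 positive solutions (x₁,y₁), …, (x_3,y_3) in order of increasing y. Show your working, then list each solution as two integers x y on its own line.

125 6
31249 1500
7812125 374994

√434 → a₀=20, period (1,4,1,40); ℓ=4 even so k=3
i=0: a=20 ⇒ p=20, q=1
i=1: a=1 ⇒ p=21, q=1
i=2: a=4 ⇒ p=104, q=5
i=3: a=1 ⇒ p=125, q=6
→ (125, 6).  Check: 125²=15625, 434·6²=15624, difference 1.
(125+6√434)^2 = 31249 + 1500√434
(125+6√434)^3 = 7812125 + 374994√434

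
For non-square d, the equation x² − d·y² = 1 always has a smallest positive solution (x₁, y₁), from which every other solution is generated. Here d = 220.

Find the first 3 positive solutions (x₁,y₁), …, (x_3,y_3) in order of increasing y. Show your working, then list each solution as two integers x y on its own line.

89 6
15841 1068
2819609 190098

d=220: √d = [14; 1,4,1,28] (ℓ=4, even), read p_3/q_3
k=0  a_k=14  p_k/q_k = 14/1
k=1  a_k=1  p_k/q_k = 15/1
k=2  a_k=4  p_k/q_k = 74/5
k=3  a_k=1  p_k/q_k = 89/6
→ (89, 6).  Check: 89²=7921, 220·6²=7920, difference 1.
k=2:  x_2 = 89·89+220·6·6 = 15841,  y_2 = 89·6+6·89 = 1068
k=3:  x_3 = 89·15841+220·6·1068 = 2819609,  y_3 = 89·1068+6·15841 = 190098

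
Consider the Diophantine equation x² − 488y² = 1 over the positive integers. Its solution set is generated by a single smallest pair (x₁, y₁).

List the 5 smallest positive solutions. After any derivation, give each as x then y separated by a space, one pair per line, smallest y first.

d=488: √d = [22; 11,44] (ℓ=2, even), read p_1/q_1
i=0: a=22 ⇒ p=22, q=1
i=1: a=11 ⇒ p=243, q=11
fundamental: x₁=243, y₁=11  (since 59049 − 488·121 = 1)
(243+11√488)^2 = 118097 + 5346√488
(243+11√488)^3 = 57394899 + 2598145√488
(243+11√488)^4 = 27893802817 + 1262693124√488
(243+11√488)^5 = 13556330774163 + 613666260119√488

243 11
118097 5346
57394899 2598145
27893802817 1262693124
13556330774163 613666260119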